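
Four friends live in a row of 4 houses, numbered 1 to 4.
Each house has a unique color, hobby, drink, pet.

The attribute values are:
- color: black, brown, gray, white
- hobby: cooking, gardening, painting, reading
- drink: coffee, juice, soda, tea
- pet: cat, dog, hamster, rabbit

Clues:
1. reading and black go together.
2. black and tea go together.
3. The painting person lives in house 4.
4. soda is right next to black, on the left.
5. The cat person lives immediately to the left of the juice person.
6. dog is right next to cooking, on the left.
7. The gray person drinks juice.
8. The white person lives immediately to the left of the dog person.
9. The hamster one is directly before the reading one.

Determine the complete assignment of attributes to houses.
Solution:

House | Color | Hobby | Drink | Pet
-----------------------------------
  1   | white | gardening | soda | hamster
  2   | black | reading | tea | dog
  3   | brown | cooking | coffee | cat
  4   | gray | painting | juice | rabbit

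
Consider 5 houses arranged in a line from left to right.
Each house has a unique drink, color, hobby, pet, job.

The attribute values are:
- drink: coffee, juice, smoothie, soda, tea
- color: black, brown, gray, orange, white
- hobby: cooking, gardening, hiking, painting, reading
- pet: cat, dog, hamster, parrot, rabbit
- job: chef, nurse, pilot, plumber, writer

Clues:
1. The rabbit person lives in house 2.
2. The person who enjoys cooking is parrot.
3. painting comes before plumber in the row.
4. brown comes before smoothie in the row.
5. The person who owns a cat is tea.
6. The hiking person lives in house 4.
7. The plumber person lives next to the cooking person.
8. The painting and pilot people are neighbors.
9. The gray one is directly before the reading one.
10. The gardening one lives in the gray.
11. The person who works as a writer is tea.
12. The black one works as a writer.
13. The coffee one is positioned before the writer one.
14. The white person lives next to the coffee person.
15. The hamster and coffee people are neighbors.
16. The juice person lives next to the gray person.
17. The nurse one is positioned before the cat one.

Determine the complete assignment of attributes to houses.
Solution:

House | Drink | Color | Hobby | Pet | Job
-----------------------------------------
  1   | juice | white | painting | hamster | nurse
  2   | coffee | gray | gardening | rabbit | pilot
  3   | tea | black | reading | cat | writer
  4   | soda | brown | hiking | dog | plumber
  5   | smoothie | orange | cooking | parrot | chef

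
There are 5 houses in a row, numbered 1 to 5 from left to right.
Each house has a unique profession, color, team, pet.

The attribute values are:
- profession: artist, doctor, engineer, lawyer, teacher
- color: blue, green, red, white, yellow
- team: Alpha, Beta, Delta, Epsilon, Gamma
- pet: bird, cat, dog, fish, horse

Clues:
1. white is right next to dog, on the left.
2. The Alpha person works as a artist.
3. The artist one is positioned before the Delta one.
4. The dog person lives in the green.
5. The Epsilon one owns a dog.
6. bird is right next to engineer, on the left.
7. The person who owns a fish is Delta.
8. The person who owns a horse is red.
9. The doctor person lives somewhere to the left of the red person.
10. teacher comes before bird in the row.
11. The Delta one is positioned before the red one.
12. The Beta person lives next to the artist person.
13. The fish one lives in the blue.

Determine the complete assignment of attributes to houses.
Solution:

House | Profession | Color | Team | Pet
---------------------------------------
  1   | teacher | yellow | Beta | cat
  2   | artist | white | Alpha | bird
  3   | engineer | green | Epsilon | dog
  4   | doctor | blue | Delta | fish
  5   | lawyer | red | Gamma | horse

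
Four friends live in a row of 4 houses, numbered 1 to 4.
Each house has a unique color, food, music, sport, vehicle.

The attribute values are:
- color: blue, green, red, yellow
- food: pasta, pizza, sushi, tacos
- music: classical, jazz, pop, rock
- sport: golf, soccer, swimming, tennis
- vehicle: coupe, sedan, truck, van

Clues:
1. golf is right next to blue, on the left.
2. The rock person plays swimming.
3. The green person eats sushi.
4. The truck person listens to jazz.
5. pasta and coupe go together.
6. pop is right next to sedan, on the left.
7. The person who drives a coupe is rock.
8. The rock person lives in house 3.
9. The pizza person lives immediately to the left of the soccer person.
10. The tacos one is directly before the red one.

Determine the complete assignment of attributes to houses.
Solution:

House | Color | Food | Music | Sport | Vehicle
----------------------------------------------
  1   | yellow | pizza | pop | golf | van
  2   | blue | tacos | classical | soccer | sedan
  3   | red | pasta | rock | swimming | coupe
  4   | green | sushi | jazz | tennis | truck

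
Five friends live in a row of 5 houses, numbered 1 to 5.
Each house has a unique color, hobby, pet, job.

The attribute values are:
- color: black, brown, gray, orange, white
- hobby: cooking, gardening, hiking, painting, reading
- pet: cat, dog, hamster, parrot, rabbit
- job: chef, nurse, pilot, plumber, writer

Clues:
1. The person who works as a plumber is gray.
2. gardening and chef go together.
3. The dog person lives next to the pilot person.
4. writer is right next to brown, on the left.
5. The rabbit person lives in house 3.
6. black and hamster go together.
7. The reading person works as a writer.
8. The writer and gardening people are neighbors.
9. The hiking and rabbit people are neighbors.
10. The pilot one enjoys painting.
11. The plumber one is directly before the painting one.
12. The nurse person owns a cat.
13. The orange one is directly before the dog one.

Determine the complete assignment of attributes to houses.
Solution:

House | Color | Hobby | Pet | Job
---------------------------------
  1   | orange | cooking | cat | nurse
  2   | gray | hiking | dog | plumber
  3   | white | painting | rabbit | pilot
  4   | black | reading | hamster | writer
  5   | brown | gardening | parrot | chef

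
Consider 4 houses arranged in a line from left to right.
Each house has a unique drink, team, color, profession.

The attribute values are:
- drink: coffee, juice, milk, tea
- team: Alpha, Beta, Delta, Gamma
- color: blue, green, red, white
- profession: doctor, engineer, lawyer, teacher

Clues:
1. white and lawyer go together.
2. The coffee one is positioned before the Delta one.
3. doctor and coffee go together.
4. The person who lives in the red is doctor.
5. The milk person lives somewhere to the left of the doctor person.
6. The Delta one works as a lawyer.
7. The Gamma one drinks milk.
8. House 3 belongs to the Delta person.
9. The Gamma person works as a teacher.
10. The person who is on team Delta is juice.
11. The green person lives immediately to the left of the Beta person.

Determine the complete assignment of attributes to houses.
Solution:

House | Drink | Team | Color | Profession
-----------------------------------------
  1   | milk | Gamma | green | teacher
  2   | coffee | Beta | red | doctor
  3   | juice | Delta | white | lawyer
  4   | tea | Alpha | blue | engineer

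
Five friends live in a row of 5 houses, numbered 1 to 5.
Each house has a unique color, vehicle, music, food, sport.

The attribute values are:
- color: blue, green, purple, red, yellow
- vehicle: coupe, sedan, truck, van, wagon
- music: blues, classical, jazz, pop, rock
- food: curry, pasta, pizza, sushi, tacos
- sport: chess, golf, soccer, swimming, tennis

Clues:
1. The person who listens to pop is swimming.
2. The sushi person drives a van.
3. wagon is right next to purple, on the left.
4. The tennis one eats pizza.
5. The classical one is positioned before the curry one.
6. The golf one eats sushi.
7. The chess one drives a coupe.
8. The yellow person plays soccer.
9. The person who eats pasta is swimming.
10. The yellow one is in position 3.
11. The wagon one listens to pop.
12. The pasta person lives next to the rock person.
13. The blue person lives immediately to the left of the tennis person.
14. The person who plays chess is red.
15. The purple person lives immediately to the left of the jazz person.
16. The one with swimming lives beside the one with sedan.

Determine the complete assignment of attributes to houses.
Solution:

House | Color | Vehicle | Music | Food | Sport
----------------------------------------------
  1   | blue | wagon | pop | pasta | swimming
  2   | purple | sedan | rock | pizza | tennis
  3   | yellow | truck | jazz | tacos | soccer
  4   | green | van | classical | sushi | golf
  5   | red | coupe | blues | curry | chess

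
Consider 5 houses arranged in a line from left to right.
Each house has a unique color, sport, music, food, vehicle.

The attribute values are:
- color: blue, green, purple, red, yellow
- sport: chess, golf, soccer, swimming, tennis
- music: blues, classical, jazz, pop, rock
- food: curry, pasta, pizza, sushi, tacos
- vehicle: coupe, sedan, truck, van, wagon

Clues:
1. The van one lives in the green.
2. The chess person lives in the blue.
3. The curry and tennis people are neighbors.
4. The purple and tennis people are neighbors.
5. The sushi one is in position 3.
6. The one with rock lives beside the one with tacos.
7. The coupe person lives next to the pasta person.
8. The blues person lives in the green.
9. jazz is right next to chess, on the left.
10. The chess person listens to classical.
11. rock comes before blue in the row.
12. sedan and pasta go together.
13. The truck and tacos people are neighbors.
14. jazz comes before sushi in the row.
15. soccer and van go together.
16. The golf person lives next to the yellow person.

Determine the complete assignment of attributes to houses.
Solution:

House | Color | Sport | Music | Food | Vehicle
----------------------------------------------
  1   | purple | golf | rock | curry | truck
  2   | yellow | tennis | jazz | tacos | wagon
  3   | blue | chess | classical | sushi | coupe
  4   | red | swimming | pop | pasta | sedan
  5   | green | soccer | blues | pizza | van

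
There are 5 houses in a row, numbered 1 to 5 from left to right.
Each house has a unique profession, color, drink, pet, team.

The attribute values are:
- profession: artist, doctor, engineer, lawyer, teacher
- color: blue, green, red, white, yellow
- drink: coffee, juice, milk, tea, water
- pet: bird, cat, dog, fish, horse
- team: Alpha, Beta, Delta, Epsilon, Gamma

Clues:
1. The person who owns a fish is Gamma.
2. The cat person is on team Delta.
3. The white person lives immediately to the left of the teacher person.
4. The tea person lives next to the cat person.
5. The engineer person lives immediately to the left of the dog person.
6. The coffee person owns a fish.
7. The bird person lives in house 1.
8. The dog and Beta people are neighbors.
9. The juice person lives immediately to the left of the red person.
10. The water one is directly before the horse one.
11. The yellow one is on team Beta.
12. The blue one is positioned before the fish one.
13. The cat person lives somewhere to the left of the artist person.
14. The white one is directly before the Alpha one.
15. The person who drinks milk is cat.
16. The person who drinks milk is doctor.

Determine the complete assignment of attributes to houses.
Solution:

House | Profession | Color | Drink | Pet | Team
-----------------------------------------------
  1   | engineer | white | juice | bird | Epsilon
  2   | teacher | red | water | dog | Alpha
  3   | lawyer | yellow | tea | horse | Beta
  4   | doctor | blue | milk | cat | Delta
  5   | artist | green | coffee | fish | Gamma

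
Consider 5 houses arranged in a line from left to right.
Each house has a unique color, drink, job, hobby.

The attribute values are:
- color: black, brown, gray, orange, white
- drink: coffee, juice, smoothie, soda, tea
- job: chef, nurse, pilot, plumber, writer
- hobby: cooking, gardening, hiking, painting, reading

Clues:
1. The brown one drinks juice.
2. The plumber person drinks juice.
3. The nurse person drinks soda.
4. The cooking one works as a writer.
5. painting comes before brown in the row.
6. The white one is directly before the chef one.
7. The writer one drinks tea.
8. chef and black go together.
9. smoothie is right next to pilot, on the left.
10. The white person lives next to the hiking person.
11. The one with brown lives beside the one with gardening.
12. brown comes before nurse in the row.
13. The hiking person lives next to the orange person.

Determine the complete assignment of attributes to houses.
Solution:

House | Color | Drink | Job | Hobby
-----------------------------------
  1   | white | tea | writer | cooking
  2   | black | smoothie | chef | hiking
  3   | orange | coffee | pilot | painting
  4   | brown | juice | plumber | reading
  5   | gray | soda | nurse | gardening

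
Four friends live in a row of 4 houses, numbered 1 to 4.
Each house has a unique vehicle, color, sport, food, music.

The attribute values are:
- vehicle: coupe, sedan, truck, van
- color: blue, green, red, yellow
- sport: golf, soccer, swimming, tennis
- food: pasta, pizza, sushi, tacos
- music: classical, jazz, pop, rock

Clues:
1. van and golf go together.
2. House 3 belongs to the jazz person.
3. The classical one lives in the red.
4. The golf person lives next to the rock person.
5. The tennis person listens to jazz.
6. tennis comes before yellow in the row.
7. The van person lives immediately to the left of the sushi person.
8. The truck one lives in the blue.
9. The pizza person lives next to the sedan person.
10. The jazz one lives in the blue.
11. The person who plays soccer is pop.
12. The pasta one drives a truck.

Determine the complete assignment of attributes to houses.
Solution:

House | Vehicle | Color | Sport | Food | Music
----------------------------------------------
  1   | van | red | golf | pizza | classical
  2   | sedan | green | swimming | sushi | rock
  3   | truck | blue | tennis | pasta | jazz
  4   | coupe | yellow | soccer | tacos | pop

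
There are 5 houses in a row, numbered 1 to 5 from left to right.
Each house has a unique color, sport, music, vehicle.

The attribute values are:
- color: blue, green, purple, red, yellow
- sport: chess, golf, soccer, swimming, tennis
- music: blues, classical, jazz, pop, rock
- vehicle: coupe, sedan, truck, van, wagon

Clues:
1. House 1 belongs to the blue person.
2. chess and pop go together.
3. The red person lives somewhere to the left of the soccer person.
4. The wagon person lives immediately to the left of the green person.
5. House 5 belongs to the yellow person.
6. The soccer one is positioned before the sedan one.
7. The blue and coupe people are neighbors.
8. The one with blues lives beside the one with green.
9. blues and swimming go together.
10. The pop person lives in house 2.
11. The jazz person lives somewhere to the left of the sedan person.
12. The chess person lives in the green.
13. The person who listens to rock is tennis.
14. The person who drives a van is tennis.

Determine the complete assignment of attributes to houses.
Solution:

House | Color | Sport | Music | Vehicle
---------------------------------------
  1   | blue | swimming | blues | wagon
  2   | green | chess | pop | coupe
  3   | red | tennis | rock | van
  4   | purple | soccer | jazz | truck
  5   | yellow | golf | classical | sedan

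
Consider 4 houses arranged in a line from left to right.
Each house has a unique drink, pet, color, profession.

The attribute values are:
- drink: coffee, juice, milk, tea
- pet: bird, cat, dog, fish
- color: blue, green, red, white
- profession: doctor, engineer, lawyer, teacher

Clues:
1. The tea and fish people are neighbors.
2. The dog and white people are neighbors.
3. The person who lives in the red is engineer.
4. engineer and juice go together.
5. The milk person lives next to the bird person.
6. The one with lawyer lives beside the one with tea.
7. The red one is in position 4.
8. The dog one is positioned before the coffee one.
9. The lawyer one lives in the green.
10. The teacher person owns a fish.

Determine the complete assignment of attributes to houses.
Solution:

House | Drink | Pet | Color | Profession
----------------------------------------
  1   | milk | dog | green | lawyer
  2   | tea | bird | white | doctor
  3   | coffee | fish | blue | teacher
  4   | juice | cat | red | engineer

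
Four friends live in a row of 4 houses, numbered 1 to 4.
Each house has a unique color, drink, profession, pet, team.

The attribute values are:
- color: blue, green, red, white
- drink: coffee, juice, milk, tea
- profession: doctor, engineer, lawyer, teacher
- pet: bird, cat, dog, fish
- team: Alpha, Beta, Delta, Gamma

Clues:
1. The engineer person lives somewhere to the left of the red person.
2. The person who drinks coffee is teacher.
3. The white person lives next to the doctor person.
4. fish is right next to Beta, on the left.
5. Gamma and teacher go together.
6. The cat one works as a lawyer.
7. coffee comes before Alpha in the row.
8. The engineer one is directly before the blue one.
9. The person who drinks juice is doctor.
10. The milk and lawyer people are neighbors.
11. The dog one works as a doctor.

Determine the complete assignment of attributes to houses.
Solution:

House | Color | Drink | Profession | Pet | Team
-----------------------------------------------
  1   | green | milk | engineer | fish | Delta
  2   | blue | tea | lawyer | cat | Beta
  3   | white | coffee | teacher | bird | Gamma
  4   | red | juice | doctor | dog | Alpha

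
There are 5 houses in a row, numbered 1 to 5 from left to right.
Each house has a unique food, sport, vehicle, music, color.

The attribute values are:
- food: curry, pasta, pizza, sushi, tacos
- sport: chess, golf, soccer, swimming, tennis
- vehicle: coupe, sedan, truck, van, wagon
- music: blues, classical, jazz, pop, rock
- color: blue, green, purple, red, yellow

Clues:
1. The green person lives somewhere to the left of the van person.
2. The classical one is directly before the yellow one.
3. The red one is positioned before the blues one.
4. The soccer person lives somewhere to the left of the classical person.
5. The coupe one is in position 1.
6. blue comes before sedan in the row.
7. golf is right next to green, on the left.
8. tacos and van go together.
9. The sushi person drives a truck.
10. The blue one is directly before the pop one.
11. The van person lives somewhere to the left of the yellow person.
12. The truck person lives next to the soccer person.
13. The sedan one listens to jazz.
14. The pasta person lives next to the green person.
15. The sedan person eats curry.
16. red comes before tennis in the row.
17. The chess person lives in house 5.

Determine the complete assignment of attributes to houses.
Solution:

House | Food | Sport | Vehicle | Music | Color
----------------------------------------------
  1   | pasta | golf | coupe | rock | blue
  2   | sushi | swimming | truck | pop | green
  3   | curry | soccer | sedan | jazz | red
  4   | tacos | tennis | van | classical | purple
  5   | pizza | chess | wagon | blues | yellow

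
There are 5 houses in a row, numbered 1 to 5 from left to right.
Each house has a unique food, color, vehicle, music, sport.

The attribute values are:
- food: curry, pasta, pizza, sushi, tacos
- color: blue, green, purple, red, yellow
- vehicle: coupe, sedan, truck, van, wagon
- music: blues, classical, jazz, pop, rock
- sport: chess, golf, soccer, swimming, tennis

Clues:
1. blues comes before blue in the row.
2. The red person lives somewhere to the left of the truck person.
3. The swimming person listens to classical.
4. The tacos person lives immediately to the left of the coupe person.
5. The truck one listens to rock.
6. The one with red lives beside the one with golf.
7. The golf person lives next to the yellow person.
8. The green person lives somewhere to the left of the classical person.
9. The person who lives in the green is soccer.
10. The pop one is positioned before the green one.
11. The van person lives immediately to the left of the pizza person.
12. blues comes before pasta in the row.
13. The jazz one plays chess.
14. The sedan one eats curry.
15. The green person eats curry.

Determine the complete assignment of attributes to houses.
Solution:

House | Food | Color | Vehicle | Music | Sport
----------------------------------------------
  1   | tacos | red | van | jazz | chess
  2   | pizza | purple | coupe | pop | golf
  3   | sushi | yellow | truck | rock | tennis
  4   | curry | green | sedan | blues | soccer
  5   | pasta | blue | wagon | classical | swimming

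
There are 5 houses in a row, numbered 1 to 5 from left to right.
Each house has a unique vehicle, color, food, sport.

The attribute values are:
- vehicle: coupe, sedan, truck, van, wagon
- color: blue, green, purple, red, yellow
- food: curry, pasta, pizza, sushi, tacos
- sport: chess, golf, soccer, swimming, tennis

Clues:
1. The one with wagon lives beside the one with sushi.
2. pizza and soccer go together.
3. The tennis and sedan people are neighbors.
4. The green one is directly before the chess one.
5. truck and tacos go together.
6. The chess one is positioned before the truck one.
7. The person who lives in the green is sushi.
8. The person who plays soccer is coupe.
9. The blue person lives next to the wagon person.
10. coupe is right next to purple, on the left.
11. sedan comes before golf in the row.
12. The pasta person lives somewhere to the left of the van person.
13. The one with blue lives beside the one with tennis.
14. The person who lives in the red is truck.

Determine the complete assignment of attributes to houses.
Solution:

House | Vehicle | Color | Food | Sport
--------------------------------------
  1   | coupe | blue | pizza | soccer
  2   | wagon | purple | pasta | tennis
  3   | sedan | green | sushi | swimming
  4   | van | yellow | curry | chess
  5   | truck | red | tacos | golf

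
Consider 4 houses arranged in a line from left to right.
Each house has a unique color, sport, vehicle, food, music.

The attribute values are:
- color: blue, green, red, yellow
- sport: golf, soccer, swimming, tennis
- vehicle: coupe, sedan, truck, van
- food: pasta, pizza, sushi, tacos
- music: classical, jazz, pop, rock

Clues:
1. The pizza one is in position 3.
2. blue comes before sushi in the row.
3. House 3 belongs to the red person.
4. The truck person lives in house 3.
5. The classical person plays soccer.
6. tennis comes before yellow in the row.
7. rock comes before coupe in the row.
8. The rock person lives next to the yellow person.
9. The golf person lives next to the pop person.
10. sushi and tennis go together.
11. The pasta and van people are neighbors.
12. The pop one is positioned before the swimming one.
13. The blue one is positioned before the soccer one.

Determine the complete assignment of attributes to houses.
Solution:

House | Color | Sport | Vehicle | Food | Music
----------------------------------------------
  1   | blue | golf | sedan | pasta | jazz
  2   | green | tennis | van | sushi | pop
  3   | red | swimming | truck | pizza | rock
  4   | yellow | soccer | coupe | tacos | classical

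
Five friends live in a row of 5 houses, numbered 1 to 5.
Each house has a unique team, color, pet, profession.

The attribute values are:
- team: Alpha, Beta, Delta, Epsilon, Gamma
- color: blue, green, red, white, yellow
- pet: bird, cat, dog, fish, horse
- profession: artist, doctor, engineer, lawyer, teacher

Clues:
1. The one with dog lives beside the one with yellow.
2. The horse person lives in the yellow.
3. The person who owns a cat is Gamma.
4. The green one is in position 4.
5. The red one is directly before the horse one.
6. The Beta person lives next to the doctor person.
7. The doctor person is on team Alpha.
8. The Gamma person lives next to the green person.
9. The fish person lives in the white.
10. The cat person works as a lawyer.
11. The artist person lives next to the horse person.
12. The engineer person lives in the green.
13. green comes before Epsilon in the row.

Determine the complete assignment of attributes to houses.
Solution:

House | Team | Color | Pet | Profession
---------------------------------------
  1   | Beta | red | dog | artist
  2   | Alpha | yellow | horse | doctor
  3   | Gamma | blue | cat | lawyer
  4   | Delta | green | bird | engineer
  5   | Epsilon | white | fish | teacher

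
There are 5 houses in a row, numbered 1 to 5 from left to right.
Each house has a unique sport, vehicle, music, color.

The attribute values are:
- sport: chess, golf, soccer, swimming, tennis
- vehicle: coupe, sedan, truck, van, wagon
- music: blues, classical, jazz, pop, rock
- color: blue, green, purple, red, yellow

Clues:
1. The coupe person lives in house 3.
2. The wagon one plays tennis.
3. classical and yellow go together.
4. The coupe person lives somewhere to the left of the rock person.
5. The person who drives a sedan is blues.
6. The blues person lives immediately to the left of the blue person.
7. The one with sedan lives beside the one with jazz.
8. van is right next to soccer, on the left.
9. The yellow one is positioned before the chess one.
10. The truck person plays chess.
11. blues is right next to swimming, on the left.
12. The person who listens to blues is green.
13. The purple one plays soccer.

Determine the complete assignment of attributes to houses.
Solution:

House | Sport | Vehicle | Music | Color
---------------------------------------
  1   | golf | sedan | blues | green
  2   | swimming | van | jazz | blue
  3   | soccer | coupe | pop | purple
  4   | tennis | wagon | classical | yellow
  5   | chess | truck | rock | red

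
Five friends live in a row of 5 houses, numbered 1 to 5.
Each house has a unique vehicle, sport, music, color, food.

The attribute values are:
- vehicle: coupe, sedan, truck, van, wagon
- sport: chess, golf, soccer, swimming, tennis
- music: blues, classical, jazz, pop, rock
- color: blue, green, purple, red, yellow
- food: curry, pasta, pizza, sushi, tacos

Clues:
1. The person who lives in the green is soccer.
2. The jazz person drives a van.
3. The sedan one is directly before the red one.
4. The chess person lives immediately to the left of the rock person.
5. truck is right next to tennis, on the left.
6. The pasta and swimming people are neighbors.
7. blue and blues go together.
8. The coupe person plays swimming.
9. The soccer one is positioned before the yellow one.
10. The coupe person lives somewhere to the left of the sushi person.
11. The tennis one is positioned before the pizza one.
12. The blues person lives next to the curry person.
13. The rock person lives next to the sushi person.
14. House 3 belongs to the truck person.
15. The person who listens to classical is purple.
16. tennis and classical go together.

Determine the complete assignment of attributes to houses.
Solution:

House | Vehicle | Sport | Music | Color | Food
----------------------------------------------
  1   | sedan | chess | blues | blue | pasta
  2   | coupe | swimming | rock | red | curry
  3   | truck | soccer | pop | green | sushi
  4   | wagon | tennis | classical | purple | tacos
  5   | van | golf | jazz | yellow | pizza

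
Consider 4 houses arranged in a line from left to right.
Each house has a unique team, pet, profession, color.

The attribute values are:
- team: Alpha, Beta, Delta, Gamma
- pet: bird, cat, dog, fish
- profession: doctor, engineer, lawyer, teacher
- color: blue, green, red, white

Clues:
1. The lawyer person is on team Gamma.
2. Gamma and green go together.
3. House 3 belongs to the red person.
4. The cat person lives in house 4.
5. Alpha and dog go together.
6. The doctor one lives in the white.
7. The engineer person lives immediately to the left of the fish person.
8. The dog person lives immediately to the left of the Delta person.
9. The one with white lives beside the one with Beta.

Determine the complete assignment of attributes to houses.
Solution:

House | Team | Pet | Profession | Color
---------------------------------------
  1   | Alpha | dog | engineer | blue
  2   | Delta | fish | doctor | white
  3   | Beta | bird | teacher | red
  4   | Gamma | cat | lawyer | green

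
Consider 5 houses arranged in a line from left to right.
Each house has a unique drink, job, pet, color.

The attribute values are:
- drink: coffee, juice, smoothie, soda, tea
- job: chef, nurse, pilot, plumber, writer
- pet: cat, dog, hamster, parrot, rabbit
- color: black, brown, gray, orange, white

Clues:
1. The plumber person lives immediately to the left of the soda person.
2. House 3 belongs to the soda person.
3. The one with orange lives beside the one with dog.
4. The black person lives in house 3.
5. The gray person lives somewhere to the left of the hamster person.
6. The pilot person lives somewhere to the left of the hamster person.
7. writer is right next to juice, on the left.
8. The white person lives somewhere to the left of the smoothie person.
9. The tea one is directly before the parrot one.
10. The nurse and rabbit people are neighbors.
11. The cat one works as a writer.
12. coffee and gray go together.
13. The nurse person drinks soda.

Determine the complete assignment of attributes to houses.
Solution:

House | Drink | Job | Pet | Color
---------------------------------
  1   | tea | writer | cat | white
  2   | juice | plumber | parrot | orange
  3   | soda | nurse | dog | black
  4   | coffee | pilot | rabbit | gray
  5   | smoothie | chef | hamster | brown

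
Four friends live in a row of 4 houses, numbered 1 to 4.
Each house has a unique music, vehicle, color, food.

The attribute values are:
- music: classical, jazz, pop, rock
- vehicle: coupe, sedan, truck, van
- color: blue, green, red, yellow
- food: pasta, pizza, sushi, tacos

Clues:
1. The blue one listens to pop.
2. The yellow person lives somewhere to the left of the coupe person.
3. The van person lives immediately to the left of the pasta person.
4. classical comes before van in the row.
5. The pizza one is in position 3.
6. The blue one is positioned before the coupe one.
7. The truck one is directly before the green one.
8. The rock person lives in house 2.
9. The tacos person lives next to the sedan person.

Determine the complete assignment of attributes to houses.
Solution:

House | Music | Vehicle | Color | Food
--------------------------------------
  1   | classical | truck | yellow | tacos
  2   | rock | sedan | green | sushi
  3   | pop | van | blue | pizza
  4   | jazz | coupe | red | pasta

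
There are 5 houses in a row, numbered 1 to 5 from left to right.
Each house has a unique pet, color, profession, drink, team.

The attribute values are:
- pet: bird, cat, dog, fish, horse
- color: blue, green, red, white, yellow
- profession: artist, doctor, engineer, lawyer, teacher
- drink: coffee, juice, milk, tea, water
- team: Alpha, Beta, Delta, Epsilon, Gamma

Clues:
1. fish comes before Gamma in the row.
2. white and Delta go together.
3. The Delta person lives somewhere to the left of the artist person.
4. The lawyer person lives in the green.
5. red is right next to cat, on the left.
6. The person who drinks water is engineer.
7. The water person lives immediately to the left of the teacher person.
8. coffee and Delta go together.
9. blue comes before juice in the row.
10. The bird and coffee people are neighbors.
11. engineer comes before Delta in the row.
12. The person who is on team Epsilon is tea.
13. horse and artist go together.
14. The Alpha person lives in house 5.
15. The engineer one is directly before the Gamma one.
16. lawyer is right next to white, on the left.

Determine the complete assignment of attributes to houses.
Solution:

House | Pet | Color | Profession | Drink | Team
-----------------------------------------------
  1   | fish | red | engineer | water | Beta
  2   | cat | blue | teacher | milk | Gamma
  3   | bird | green | lawyer | tea | Epsilon
  4   | dog | white | doctor | coffee | Delta
  5   | horse | yellow | artist | juice | Alpha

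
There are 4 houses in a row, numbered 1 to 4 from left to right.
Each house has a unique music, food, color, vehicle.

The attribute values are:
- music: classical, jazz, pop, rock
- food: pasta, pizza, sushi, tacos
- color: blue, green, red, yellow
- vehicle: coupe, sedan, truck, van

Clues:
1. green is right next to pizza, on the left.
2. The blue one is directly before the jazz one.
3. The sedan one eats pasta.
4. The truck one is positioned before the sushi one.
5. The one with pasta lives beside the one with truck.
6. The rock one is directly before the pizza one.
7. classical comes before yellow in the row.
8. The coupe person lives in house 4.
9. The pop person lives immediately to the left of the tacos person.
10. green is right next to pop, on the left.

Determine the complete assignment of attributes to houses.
Solution:

House | Music | Food | Color | Vehicle
--------------------------------------
  1   | rock | pasta | green | sedan
  2   | pop | pizza | red | truck
  3   | classical | tacos | blue | van
  4   | jazz | sushi | yellow | coupe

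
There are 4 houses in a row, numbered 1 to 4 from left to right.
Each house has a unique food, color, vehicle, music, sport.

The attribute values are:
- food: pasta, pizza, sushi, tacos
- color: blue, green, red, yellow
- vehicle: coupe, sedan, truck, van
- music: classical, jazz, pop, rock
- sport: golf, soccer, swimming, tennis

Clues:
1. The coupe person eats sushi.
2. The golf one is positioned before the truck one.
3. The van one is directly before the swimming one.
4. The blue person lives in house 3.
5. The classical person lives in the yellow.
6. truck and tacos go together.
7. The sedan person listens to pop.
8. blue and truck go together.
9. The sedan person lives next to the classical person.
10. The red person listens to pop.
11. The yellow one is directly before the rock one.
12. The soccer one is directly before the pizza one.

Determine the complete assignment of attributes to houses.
Solution:

House | Food | Color | Vehicle | Music | Sport
----------------------------------------------
  1   | pasta | red | sedan | pop | soccer
  2   | pizza | yellow | van | classical | golf
  3   | tacos | blue | truck | rock | swimming
  4   | sushi | green | coupe | jazz | tennis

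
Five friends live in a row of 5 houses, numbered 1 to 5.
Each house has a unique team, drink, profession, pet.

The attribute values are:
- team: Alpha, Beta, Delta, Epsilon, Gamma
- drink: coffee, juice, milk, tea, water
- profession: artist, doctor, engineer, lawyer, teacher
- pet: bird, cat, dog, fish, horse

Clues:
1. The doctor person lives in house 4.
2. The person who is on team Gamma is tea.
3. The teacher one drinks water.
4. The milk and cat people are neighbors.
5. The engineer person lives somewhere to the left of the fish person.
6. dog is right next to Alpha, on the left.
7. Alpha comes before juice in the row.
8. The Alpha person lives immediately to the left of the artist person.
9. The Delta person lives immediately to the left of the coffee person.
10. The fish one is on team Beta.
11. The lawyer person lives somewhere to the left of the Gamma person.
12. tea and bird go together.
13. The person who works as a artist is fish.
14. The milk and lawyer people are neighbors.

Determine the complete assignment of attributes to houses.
Solution:

House | Team | Drink | Profession | Pet
---------------------------------------
  1   | Delta | milk | engineer | dog
  2   | Alpha | coffee | lawyer | cat
  3   | Beta | juice | artist | fish
  4   | Gamma | tea | doctor | bird
  5   | Epsilon | water | teacher | horse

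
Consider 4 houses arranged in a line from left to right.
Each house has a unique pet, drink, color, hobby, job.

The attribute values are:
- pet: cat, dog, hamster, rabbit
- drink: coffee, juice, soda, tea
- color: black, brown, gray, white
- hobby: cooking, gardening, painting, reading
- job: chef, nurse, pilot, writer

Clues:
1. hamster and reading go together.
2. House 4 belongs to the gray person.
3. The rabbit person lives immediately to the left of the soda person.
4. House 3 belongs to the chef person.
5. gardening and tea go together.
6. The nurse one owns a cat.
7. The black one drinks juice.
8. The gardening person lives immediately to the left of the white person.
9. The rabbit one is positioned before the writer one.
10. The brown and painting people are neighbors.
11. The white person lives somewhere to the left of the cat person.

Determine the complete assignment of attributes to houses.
Solution:

House | Pet | Drink | Color | Hobby | Job
-----------------------------------------
  1   | rabbit | tea | brown | gardening | pilot
  2   | dog | soda | white | painting | writer
  3   | hamster | juice | black | reading | chef
  4   | cat | coffee | gray | cooking | nurse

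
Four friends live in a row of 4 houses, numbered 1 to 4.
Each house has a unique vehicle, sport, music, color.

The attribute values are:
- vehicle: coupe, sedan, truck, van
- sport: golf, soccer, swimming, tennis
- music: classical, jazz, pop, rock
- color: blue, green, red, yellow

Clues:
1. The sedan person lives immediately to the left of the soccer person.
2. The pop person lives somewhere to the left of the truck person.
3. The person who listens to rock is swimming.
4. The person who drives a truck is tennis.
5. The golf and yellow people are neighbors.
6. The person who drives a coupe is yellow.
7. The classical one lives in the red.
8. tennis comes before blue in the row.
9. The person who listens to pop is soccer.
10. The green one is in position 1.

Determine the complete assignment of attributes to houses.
Solution:

House | Vehicle | Sport | Music | Color
---------------------------------------
  1   | sedan | golf | jazz | green
  2   | coupe | soccer | pop | yellow
  3   | truck | tennis | classical | red
  4   | van | swimming | rock | blue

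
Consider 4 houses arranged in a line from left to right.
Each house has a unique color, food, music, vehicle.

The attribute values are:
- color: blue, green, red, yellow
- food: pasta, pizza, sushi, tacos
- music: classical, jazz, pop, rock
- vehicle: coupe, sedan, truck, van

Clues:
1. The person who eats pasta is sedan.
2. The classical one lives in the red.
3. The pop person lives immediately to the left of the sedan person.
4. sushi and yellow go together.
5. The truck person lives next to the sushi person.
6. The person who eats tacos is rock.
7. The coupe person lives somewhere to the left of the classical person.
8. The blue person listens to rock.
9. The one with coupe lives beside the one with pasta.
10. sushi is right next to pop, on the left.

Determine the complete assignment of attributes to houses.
Solution:

House | Color | Food | Music | Vehicle
--------------------------------------
  1   | blue | tacos | rock | truck
  2   | yellow | sushi | jazz | van
  3   | green | pizza | pop | coupe
  4   | red | pasta | classical | sedan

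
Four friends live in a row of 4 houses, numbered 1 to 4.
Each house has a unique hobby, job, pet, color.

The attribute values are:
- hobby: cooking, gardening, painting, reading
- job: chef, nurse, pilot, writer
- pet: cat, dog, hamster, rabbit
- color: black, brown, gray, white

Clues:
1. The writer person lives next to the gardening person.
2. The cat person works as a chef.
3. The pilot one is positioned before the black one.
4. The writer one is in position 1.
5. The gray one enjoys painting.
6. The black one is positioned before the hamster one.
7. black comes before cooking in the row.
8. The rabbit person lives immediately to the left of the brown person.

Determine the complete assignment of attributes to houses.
Solution:

House | Hobby | Job | Pet | Color
---------------------------------
  1   | painting | writer | rabbit | gray
  2   | gardening | pilot | dog | brown
  3   | reading | chef | cat | black
  4   | cooking | nurse | hamster | white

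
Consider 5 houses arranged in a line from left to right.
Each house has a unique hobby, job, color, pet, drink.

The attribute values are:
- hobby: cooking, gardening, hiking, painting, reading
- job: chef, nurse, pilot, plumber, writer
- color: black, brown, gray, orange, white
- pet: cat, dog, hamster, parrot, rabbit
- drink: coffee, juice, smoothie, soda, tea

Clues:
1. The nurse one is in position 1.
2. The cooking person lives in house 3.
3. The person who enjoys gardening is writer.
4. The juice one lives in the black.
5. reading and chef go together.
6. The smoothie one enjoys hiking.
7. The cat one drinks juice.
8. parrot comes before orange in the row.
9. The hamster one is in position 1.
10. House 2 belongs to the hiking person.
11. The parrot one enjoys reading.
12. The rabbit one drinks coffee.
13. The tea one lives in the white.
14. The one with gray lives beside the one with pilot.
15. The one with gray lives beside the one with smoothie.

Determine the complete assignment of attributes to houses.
Solution:

House | Hobby | Job | Color | Pet | Drink
-----------------------------------------
  1   | painting | nurse | gray | hamster | soda
  2   | hiking | pilot | brown | dog | smoothie
  3   | cooking | plumber | black | cat | juice
  4   | reading | chef | white | parrot | tea
  5   | gardening | writer | orange | rabbit | coffee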